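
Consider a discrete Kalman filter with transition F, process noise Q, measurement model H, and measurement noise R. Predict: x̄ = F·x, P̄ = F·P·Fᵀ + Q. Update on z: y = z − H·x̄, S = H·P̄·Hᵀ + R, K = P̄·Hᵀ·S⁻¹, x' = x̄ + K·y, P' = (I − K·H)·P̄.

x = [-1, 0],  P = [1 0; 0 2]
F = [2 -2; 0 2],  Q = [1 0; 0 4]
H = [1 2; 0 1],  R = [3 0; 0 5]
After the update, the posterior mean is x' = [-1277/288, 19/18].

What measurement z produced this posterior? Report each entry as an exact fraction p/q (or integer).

x̄ = F·x = [-2, 0]
P̄ = F·P·Fᵀ + Q = [13 -8; -8 12]
S = H·P̄·Hᵀ + R = [32 16; 16 17]
K = P̄·Hᵀ·S⁻¹ = [77/288 -13/18; 5/18 4/9]
x' − x̄ = [-701/288, 19/18] = K·y
y = (KᵀK)⁻¹·Kᵀ·(x' − x̄) = [-1, 3]
z = y + H·x̄ = [-1, 3] + [-2, 0] = [-3, 3]

z = [-3, 3]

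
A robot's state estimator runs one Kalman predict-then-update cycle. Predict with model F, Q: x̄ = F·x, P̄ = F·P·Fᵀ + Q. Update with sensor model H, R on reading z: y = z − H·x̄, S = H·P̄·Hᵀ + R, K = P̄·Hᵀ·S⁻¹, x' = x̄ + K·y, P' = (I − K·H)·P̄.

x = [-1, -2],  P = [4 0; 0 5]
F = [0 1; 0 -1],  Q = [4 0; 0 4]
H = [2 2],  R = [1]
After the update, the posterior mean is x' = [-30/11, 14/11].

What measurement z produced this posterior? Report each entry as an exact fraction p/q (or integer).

z = [-3]

x̄ = F·x = [-2, 2]
P̄ = F·P·Fᵀ + Q = [9 -5; -5 9]
S = H·P̄·Hᵀ + R = [33]
K = P̄·Hᵀ·S⁻¹ = [8/33; 8/33]
x' − x̄ = [-8/11, -8/11] = K·y
y = (KᵀK)⁻¹·Kᵀ·(x' − x̄) = [-3]
z = y + H·x̄ = [-3] + [0] = [-3]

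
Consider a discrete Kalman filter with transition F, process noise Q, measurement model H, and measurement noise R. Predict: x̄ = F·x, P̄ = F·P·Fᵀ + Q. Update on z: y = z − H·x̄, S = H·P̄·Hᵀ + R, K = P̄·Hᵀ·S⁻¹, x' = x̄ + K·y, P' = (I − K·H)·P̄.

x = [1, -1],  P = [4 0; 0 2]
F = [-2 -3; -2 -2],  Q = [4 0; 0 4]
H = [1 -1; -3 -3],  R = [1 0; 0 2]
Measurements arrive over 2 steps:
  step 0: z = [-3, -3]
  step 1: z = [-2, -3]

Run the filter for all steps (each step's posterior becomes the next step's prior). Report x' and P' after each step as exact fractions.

step 0: x̄ = F·x = [1, 0]
step 0: P̄ = F·P·Fᵀ + Q = [38 28; 28 28]
step 0: y = z − H·x̄ = [-4, 0]
step 0: S = H·P̄·Hᵀ + R = [11 -30; -30 1100]
step 0: K = P̄·Hᵀ·S⁻¹ = [253/560 -939/5600; -9/20 -33/200]
step 0: x' = x̄ + K·y = [-113/140, 9/5]
step 0: P' = (I − K·H)·P̄ = [789/2800 -17/100; -17/100 7/25]
step 1: x̄ = F·x = [-53/14, -139/70]
step 1: P̄ = F·P·Fᵀ + Q = [157/28 31/28; 31/28 3421/700]
step 1: y = z − H·x̄ = [-1/5, -711/35]
step 1: S = H·P̄·Hᵀ + R = [232/25 -54/25; -54/25 20366/175]
step 1: K = P̄·Hᵀ·S⁻¹ = [84033/188180 -31011/188180; -83781/188180 -30633/188180]
step 1: x' = x̄ + K·y = [-24809/47045, 66343/47045]
step 1: P' = (I − K·H)·P̄ = [104707/376360 -63359/376360; -63359/376360 104203/376360]

step 0: x' = [-113/140, 9/5], P' = [789/2800 -17/100; -17/100 7/25]
step 1: x' = [-24809/47045, 66343/47045], P' = [104707/376360 -63359/376360; -63359/376360 104203/376360]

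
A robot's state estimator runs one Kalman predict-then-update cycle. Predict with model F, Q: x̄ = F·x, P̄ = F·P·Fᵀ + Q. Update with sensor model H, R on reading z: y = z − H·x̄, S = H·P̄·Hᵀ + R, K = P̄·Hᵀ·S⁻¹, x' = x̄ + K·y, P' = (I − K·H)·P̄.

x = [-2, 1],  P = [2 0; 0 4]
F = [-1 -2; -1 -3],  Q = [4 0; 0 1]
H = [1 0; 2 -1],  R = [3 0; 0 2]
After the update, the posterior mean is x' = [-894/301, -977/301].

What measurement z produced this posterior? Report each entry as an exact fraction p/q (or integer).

x̄ = F·x = [0, -1]
P̄ = F·P·Fᵀ + Q = [22 26; 26 39]
S = H·P̄·Hᵀ + R = [25 18; 18 25]
K = P̄·Hᵀ·S⁻¹ = [226/301 54/301; 416/301 -143/301]
x' − x̄ = [-894/301, -676/301] = K·y
y = (KᵀK)⁻¹·Kᵀ·(x' − x̄) = [-3, -4]
z = y + H·x̄ = [-3, -4] + [0, 1] = [-3, -3]

z = [-3, -3]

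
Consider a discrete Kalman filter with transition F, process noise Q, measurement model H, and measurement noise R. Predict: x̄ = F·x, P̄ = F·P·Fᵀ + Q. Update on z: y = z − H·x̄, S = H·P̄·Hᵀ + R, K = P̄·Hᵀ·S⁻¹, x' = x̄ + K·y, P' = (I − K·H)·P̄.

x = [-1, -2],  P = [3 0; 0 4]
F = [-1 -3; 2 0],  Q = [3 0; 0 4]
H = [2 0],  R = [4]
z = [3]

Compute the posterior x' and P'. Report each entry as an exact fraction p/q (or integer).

x̄ = F·x = [7, -2]
P̄ = F·P·Fᵀ + Q = [42 -6; -6 16]
y = z − H·x̄ = [-11]
S = H·P̄·Hᵀ + R = [172]
K = P̄·Hᵀ·S⁻¹ = [21/43; -3/43]
x' = x̄ + K·y = [70/43, -53/43]
P' = (I − K·H)·P̄ = [42/43 -6/43; -6/43 652/43]

x' = [70/43, -53/43]
P' = [42/43 -6/43; -6/43 652/43]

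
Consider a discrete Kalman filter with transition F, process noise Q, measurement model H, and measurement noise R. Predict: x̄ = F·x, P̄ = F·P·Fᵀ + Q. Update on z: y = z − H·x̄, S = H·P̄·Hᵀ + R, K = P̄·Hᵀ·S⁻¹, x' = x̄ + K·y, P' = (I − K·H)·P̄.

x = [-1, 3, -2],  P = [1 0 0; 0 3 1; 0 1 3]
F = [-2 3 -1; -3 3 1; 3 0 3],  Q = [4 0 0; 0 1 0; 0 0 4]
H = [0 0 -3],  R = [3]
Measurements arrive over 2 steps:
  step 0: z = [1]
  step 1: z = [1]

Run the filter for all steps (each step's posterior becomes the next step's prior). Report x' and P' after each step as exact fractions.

step 0: x' = [1417/121, 1444/121, -49/121], P' = [3764/121 3792/121 -6/121; 3792/121 5323/121 9/121; -6/121 9/121 40/121]
step 1: x' = [141392/103957, -22753/103957, -30508/103957], P' = [12070402/103957 11514212/103957 11559/103957; 11514212/103957 11831423/103957 489/103957; 11559/103957 489/103957 34612/103957]

step 0: x̄ = F·x = [13, 10, -9]
step 0: P̄ = F·P·Fᵀ + Q = [32 30 -6; 30 46 9; -6 9 40]
step 0: y = z − H·x̄ = [-26]
step 0: S = H·P̄·Hᵀ + R = [363]
step 0: K = P̄·Hᵀ·S⁻¹ = [6/121; -9/121; -40/121]
step 0: x' = x̄ + K·y = [1417/121, 1444/121, -49/121]
step 0: P' = (I − K·H)·P̄ = [3764/121 3792/121 -6/121; 3792/121 5323/121 9/121; -6/121 9/121 40/121]
step 1: x̄ = F·x = [1547/121, 32/121, 4104/121]
step 1: P̄ = F·P·Fᵀ + Q = [17905/121 13565/121 11559/121; 13565/121 13778/121 489/121; 11559/121 489/121 34612/121]
step 1: y = z − H·x̄ = [12433/121]
step 1: S = H·P̄·Hᵀ + R = [311871/121]
step 1: K = P̄·Hᵀ·S⁻¹ = [-11559/103957; -489/103957; -34612/103957]
step 1: x' = x̄ + K·y = [141392/103957, -22753/103957, -30508/103957]
step 1: P' = (I − K·H)·P̄ = [12070402/103957 11514212/103957 11559/103957; 11514212/103957 11831423/103957 489/103957; 11559/103957 489/103957 34612/103957]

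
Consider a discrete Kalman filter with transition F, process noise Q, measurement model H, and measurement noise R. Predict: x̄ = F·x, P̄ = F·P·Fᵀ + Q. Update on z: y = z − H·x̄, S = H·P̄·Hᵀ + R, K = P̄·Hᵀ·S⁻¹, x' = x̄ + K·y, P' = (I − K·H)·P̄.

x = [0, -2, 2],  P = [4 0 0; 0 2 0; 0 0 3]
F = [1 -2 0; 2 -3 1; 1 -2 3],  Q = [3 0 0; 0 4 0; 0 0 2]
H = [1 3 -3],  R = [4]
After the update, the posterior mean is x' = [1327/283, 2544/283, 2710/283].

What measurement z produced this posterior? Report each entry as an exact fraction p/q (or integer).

z = [3]

x̄ = F·x = [4, 8, 10]
P̄ = F·P·Fᵀ + Q = [15 20 12; 20 41 29; 12 29 41]
S = H·P̄·Hᵀ + R = [283]
K = P̄·Hᵀ·S⁻¹ = [39/283; 56/283; -24/283]
x' − x̄ = [195/283, 280/283, -120/283] = K·y
y = (KᵀK)⁻¹·Kᵀ·(x' − x̄) = [5]
z = y + H·x̄ = [5] + [-2] = [3]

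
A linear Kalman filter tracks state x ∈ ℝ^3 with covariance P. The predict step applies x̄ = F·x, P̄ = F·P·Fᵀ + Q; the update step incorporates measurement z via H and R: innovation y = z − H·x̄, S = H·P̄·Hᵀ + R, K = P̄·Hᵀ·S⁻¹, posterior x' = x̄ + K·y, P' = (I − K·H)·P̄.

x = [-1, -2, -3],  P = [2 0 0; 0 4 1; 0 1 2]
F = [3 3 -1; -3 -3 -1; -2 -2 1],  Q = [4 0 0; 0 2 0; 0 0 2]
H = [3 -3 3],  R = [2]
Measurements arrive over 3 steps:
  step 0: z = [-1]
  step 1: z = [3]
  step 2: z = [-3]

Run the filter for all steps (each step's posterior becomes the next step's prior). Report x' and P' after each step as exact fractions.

step 0: x̄ = F·x = [-6, 12, 3]
step 0: P̄ = F·P·Fᵀ + Q = [54 -52 -33; -52 64 33; -33 33 24]
step 0: y = z − H·x̄ = [44]
step 0: S = H·P̄·Hᵀ + R = [1028]
step 0: K = P̄·Hᵀ·S⁻¹ = [219/1028; -249/1028; -63/514]
step 0: x' = x̄ + K·y = [867/257, 345/257, -615/257]
step 0: P' = (I − K·H)·P̄ = [7551/1028 1075/1028 -3165/514; 1075/1028 3791/1028 1275/514; -3165/514 1275/514 2199/257]
step 1: x̄ = F·x = [4251/257, -3021/257, -3039/257]
step 1: P̄ = F·P·Fᵀ + Q = [39254/257 -28158/257 -27162/257; -28158/257 27400/257 18984/257; -27162/257 18984/257 19985/257]
step 1: y = z − H·x̄ = [-11928/257]
step 1: S = H·P̄·Hᵀ + R = [456481/257]
step 1: K = P̄·Hᵀ·S⁻¹ = [5250/19847; -109722/456481; -78483/456481]
step 1: x' = x̄ + K·y = [84621/19847, -273405/456481, -1755255/456481]
step 1: P' = (I − K·H)·P̄ = [564734/19847 66882/19847 -494352/19847; 66882/19847 1823588/456481 212154/456481; -494352/19847 212154/456481 11529928/456481]
step 2: x̄ = F·x = [6773889/456481, -3263379/456481, -5101011/456481]
step 2: P̄ = F·P·Fᵀ + Q = [241304882/456481 -149471450/456481 -174653890/456481; -149471450/456481 106496616/456481 106962266/456481; -174653890/456481 106962266/456481 128630826/456481]
step 2: y = z − H·x̄ = [-16178214/456481]
step 2: S = H·P̄·Hᵀ + R = [1910199170/456481]
step 2: K = P̄·Hᵀ·S⁻¹ = [324183663/955099585; -44701740/191019917; -45895599/191019917]
step 2: x' = x̄ + K·y = [2683629543/955099585, 218681457/191019917, -507985821/191019917]
step 2: P' = (I − K·H)·P̄ = [44427036272/955099585 944450390/191019917 -7897732376/191019917; 944450390/191019917 789779112/191019917 -184472438/191019917; -7897732376/191019917 -184472438/191019917 7682662872/191019917]

step 0: x' = [867/257, 345/257, -615/257], P' = [7551/1028 1075/1028 -3165/514; 1075/1028 3791/1028 1275/514; -3165/514 1275/514 2199/257]
step 1: x' = [84621/19847, -273405/456481, -1755255/456481], P' = [564734/19847 66882/19847 -494352/19847; 66882/19847 1823588/456481 212154/456481; -494352/19847 212154/456481 11529928/456481]
step 2: x' = [2683629543/955099585, 218681457/191019917, -507985821/191019917], P' = [44427036272/955099585 944450390/191019917 -7897732376/191019917; 944450390/191019917 789779112/191019917 -184472438/191019917; -7897732376/191019917 -184472438/191019917 7682662872/191019917]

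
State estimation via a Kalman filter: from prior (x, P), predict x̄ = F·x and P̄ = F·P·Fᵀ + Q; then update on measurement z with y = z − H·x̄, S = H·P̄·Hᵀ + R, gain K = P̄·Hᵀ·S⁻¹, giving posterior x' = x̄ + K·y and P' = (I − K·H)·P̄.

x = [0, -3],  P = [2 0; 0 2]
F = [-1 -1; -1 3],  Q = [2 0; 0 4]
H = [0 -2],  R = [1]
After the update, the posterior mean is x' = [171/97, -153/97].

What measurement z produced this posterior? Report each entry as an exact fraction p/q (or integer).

z = [3]

x̄ = F·x = [3, -9]
P̄ = F·P·Fᵀ + Q = [6 -4; -4 24]
S = H·P̄·Hᵀ + R = [97]
K = P̄·Hᵀ·S⁻¹ = [8/97; -48/97]
x' − x̄ = [-120/97, 720/97] = K·y
y = (KᵀK)⁻¹·Kᵀ·(x' − x̄) = [-15]
z = y + H·x̄ = [-15] + [18] = [3]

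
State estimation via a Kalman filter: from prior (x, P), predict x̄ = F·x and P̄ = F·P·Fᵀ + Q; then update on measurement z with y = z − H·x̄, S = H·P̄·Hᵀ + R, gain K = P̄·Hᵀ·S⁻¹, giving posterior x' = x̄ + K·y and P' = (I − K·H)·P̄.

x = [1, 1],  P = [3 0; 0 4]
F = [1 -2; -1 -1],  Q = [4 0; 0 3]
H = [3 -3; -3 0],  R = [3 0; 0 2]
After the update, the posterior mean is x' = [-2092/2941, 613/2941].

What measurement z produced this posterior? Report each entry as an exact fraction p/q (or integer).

x̄ = F·x = [-1, -2]
P̄ = F·P·Fᵀ + Q = [23 5; 5 10]
S = H·P̄·Hᵀ + R = [210 -162; -162 209]
K = P̄·Hᵀ·S⁻¹ = [18/2941 -957/2941; -1855/5882 -930/2941]
x' − x̄ = [849/2941, 6495/2941] = K·y
y = (KᵀK)⁻¹·Kᵀ·(x' − x̄) = [-6, -1]
z = y + H·x̄ = [-6, -1] + [3, 3] = [-3, 2]

z = [-3, 2]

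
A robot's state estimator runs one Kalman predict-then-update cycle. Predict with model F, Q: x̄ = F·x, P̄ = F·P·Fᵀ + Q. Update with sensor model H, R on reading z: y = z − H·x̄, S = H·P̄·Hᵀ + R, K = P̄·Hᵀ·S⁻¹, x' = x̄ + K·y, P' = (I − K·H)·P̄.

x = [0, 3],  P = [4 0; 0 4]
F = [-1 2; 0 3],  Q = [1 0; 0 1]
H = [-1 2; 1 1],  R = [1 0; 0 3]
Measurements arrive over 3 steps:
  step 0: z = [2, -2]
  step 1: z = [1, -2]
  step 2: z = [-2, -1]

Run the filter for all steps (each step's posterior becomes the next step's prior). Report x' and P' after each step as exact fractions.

step 0: x̄ = F·x = [6, 9]
step 0: P̄ = F·P·Fᵀ + Q = [21 24; 24 37]
step 0: y = z − H·x̄ = [-10, -17]
step 0: S = H·P̄·Hᵀ + R = [74 77; 77 109]
step 0: K = P̄·Hᵀ·S⁻¹ = [-522/2137 1251/2137; 753/2137 664/2137]
step 0: x' = x̄ + K·y = [-3225/2137, 415/2137]
step 0: P' = (I − K·H)·P̄ = [2676/2137 1077/2137; 1077/2137 915/2137]
step 1: x̄ = F·x = [4055/2137, 1245/2137]
step 1: P̄ = F·P·Fᵀ + Q = [4165/2137 2259/2137; 2259/2137 10372/2137]
step 1: y = z − H·x̄ = [3702/2137, -9574/2137]
step 1: S = H·P̄·Hᵀ + R = [38754/2137 18838/2137; 18838/2137 25466/2137]
step 1: K = P̄·Hᵀ·S⁻¹ = [-26211/147880 56693/147880; 13617/36970 4132/18485]
step 1: x' = x̄ + K·y = [-2349/18485, 4052/18485]
step 1: P' = (I − K·H)·P̄ = [122123/147880 11989/36970; 11989/36970 12803/36970]
step 2: x̄ = F·x = [10453/18485, 12156/18485]
step 2: P̄ = F·P·Fᵀ + Q = [283027/147880 40851/36970; 40851/36970 152197/36970]
step 2: y = z − H·x̄ = [-50829/18485, -41094/18485]
step 2: S = H·P̄·Hᵀ + R = [2212443/147880 1097953/147880; 1097953/147880 1662263/147880]
step 2: K = P̄·Hᵀ·S⁻¹ = [-5644911/33434695 12708056/33434695; 12232629/33434695 7451981/33434695]
step 2: x' = x̄ + K·y = [6177614/33434695, -28215951/33434695]
step 2: P' = (I − K·H)·P̄ = [27297749/33434695 10826419/33434695; 10826419/33434695 11529524/33434695]

step 0: x' = [-3225/2137, 415/2137], P' = [2676/2137 1077/2137; 1077/2137 915/2137]
step 1: x' = [-2349/18485, 4052/18485], P' = [122123/147880 11989/36970; 11989/36970 12803/36970]
step 2: x' = [6177614/33434695, -28215951/33434695], P' = [27297749/33434695 10826419/33434695; 10826419/33434695 11529524/33434695]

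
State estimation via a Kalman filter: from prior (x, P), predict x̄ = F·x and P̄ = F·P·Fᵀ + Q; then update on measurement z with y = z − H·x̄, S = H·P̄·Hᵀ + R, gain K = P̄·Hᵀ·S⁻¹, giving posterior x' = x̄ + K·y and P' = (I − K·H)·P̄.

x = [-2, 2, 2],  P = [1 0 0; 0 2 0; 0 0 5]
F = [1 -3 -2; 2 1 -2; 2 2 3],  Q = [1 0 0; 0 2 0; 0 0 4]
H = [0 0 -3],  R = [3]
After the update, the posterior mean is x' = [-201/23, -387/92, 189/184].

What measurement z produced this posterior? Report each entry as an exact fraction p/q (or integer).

x̄ = F·x = [-12, -6, 6]
P̄ = F·P·Fᵀ + Q = [40 16 -40; 16 28 -22; -40 -22 61]
S = H·P̄·Hᵀ + R = [552]
K = P̄·Hᵀ·S⁻¹ = [5/23; 11/92; -61/184]
x' − x̄ = [75/23, 165/92, -915/184] = K·y
y = (KᵀK)⁻¹·Kᵀ·(x' − x̄) = [15]
z = y + H·x̄ = [15] + [-18] = [-3]

z = [-3]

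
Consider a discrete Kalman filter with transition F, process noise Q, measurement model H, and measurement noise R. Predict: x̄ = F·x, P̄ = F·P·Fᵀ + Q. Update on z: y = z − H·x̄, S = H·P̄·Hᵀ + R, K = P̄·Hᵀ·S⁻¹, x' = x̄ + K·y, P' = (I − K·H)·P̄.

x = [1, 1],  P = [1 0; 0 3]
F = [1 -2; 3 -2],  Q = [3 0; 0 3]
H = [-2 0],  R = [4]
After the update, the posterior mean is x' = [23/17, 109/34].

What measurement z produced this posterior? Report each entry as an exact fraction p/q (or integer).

x̄ = F·x = [-1, 1]
P̄ = F·P·Fᵀ + Q = [16 15; 15 24]
S = H·P̄·Hᵀ + R = [68]
K = P̄·Hᵀ·S⁻¹ = [-8/17; -15/34]
x' − x̄ = [40/17, 75/34] = K·y
y = (KᵀK)⁻¹·Kᵀ·(x' − x̄) = [-5]
z = y + H·x̄ = [-5] + [2] = [-3]

z = [-3]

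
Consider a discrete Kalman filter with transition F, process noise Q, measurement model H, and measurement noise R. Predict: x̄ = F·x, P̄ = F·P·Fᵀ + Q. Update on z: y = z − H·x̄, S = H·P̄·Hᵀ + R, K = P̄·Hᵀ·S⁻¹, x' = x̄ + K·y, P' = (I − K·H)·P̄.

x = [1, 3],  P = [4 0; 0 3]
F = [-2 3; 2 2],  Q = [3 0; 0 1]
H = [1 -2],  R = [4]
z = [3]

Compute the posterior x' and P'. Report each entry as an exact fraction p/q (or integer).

x̄ = F·x = [7, 8]
P̄ = F·P·Fᵀ + Q = [46 2; 2 29]
y = z − H·x̄ = [12]
S = H·P̄·Hᵀ + R = [158]
K = P̄·Hᵀ·S⁻¹ = [21/79; -28/79]
x' = x̄ + K·y = [805/79, 296/79]
P' = (I − K·H)·P̄ = [2752/79 1334/79; 1334/79 723/79]

x' = [805/79, 296/79]
P' = [2752/79 1334/79; 1334/79 723/79]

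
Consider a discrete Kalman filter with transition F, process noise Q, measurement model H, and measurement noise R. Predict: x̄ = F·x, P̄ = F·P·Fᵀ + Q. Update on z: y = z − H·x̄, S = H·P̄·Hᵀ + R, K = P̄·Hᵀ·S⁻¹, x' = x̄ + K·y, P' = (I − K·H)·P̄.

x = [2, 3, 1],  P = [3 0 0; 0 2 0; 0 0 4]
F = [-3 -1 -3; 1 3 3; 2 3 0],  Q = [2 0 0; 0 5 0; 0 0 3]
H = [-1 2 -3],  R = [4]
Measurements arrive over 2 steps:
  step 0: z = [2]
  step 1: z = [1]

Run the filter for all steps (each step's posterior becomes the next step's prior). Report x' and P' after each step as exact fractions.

step 0: x̄ = F·x = [-12, 14, 13]
step 0: P̄ = F·P·Fᵀ + Q = [67 -51 -24; -51 62 24; -24 24 33]
step 0: y = z − H·x̄ = [1]
step 0: S = H·P̄·Hᵀ + R = [388]
step 0: K = P̄·Hᵀ·S⁻¹ = [-1/4; 103/388; -27/388]
step 0: x' = x̄ + K·y = [-49/4, 5535/388, 5017/388]
step 0: P' = (I − K·H)·P̄ = [171/4 -101/4 -123/4; -101/4 13447/388 12093/388; -123/4 12093/388 12075/388]
step 1: x̄ = F·x = [-6327/388, 26903/388, 7099/388]
step 1: P̄ = F·P·Fᵀ + Q = [71199/388 -102751/388 -69347/388; -102751/388 335531/388 103275/388; -69347/388 103275/388 70971/388]
step 1: y = z − H·x̄ = [-9612/97]
step 1: S = H·P̄·Hᵀ + R = [202309/97]
step 1: K = P̄·Hᵀ·S⁻¹ = [-17165/202309; 115997/202309; 15746/202309]
step 1: x' = x̄ + K·y = [-6392259/809236, 10132643/809236, 8564839/809236]
step 1: P' = (I − K·H)·P̄ = [136346903/809236 -132196887/809236 -133488679/809236; -132196887/809236 144945619/809236 140077391/809236; -133488679/809236 140077391/809236 137797175/809236]

step 0: x' = [-49/4, 5535/388, 5017/388], P' = [171/4 -101/4 -123/4; -101/4 13447/388 12093/388; -123/4 12093/388 12075/388]
step 1: x' = [-6392259/809236, 10132643/809236, 8564839/809236], P' = [136346903/809236 -132196887/809236 -133488679/809236; -132196887/809236 144945619/809236 140077391/809236; -133488679/809236 140077391/809236 137797175/809236]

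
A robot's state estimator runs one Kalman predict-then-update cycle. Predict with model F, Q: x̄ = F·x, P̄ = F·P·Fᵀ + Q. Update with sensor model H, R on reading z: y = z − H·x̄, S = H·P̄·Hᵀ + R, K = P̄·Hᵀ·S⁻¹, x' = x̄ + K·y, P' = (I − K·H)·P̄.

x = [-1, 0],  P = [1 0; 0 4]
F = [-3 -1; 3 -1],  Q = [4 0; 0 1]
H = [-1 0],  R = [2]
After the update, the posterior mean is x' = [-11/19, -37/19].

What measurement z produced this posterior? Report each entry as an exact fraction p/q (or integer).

z = [1]

x̄ = F·x = [3, -3]
P̄ = F·P·Fᵀ + Q = [17 -5; -5 14]
S = H·P̄·Hᵀ + R = [19]
K = P̄·Hᵀ·S⁻¹ = [-17/19; 5/19]
x' − x̄ = [-68/19, 20/19] = K·y
y = (KᵀK)⁻¹·Kᵀ·(x' − x̄) = [4]
z = y + H·x̄ = [4] + [-3] = [1]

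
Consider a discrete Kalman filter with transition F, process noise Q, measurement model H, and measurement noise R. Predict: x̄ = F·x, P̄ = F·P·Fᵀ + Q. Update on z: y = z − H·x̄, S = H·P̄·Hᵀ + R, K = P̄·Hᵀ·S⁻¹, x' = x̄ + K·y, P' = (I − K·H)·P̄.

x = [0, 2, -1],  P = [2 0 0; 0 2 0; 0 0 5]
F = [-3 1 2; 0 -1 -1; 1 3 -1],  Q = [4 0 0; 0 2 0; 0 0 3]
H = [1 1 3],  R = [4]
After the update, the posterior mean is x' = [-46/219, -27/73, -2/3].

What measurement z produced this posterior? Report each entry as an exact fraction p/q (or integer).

z = [-3]

x̄ = F·x = [0, -1, 7]
P̄ = F·P·Fᵀ + Q = [44 -12 -10; -12 9 -1; -10 -1 28]
S = H·P̄·Hᵀ + R = [219]
K = P̄·Hᵀ·S⁻¹ = [2/219; -2/73; 1/3]
x' − x̄ = [-46/219, 46/73, -23/3] = K·y
y = (KᵀK)⁻¹·Kᵀ·(x' − x̄) = [-23]
z = y + H·x̄ = [-23] + [20] = [-3]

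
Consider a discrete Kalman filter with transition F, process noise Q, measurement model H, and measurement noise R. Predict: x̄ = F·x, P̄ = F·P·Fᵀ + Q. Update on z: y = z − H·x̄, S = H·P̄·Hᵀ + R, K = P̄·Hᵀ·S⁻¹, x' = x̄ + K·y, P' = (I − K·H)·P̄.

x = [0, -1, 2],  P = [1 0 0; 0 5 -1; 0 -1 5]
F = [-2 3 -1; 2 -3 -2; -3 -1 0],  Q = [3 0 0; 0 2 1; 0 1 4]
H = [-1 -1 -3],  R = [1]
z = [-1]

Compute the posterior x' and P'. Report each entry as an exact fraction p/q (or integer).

x' = [-339/67, -13/201, 409/201]
P' = [4218/67 -2365/67 -618/67; -2365/67 9650/201 -836/201; -618/67 -836/201 914/201]

x̄ = F·x = [-5, -1, 1]
P̄ = F·P·Fᵀ + Q = [63 -36 -10; -36 59 8; -10 8 18]
y = z − H·x̄ = [-4]
S = H·P̄·Hᵀ + R = [201]
K = P̄·Hᵀ·S⁻¹ = [1/67; -47/201; -52/201]
x' = x̄ + K·y = [-339/67, -13/201, 409/201]
P' = (I − K·H)·P̄ = [4218/67 -2365/67 -618/67; -2365/67 9650/201 -836/201; -618/67 -836/201 914/201]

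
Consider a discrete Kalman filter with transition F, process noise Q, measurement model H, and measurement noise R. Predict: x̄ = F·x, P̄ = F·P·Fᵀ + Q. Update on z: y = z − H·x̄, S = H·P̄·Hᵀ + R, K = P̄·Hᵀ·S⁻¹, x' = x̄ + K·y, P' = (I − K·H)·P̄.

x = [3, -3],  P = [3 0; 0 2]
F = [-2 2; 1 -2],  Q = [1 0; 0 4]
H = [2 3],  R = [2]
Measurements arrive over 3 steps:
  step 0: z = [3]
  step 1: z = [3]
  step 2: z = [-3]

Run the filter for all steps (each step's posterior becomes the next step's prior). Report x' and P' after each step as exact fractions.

step 0: x̄ = F·x = [-12, 9]
step 0: P̄ = F·P·Fᵀ + Q = [21 -14; -14 15]
step 0: y = z − H·x̄ = [0]
step 0: S = H·P̄·Hᵀ + R = [53]
step 0: K = P̄·Hᵀ·S⁻¹ = [0; 17/53]
step 0: x' = x̄ + K·y = [-12, 9]
step 0: P' = (I − K·H)·P̄ = [21 -14; -14 506/53]
step 1: x̄ = F·x = [42, -30]
step 1: P̄ = F·P·Fᵀ + Q = [12465/53 -8702/53; -8702/53 6317/53]
step 1: y = z − H·x̄ = [9]
step 1: S = H·P̄·Hᵀ + R = [2395/53]
step 1: K = P̄·Hᵀ·S⁻¹ = [-1176/2395; 1547/2395]
step 1: x' = x̄ + K·y = [90006/2395, -57927/2395]
step 1: P' = (I − K·H)·P̄ = [537183/2395 -358906/2395; -358906/2395 240302/2395]
step 2: x̄ = F·x = [-295866/2395, 41172/479]
step 2: P̄ = F·P·Fᵀ + Q = [5983583/2395 -837802/479; -837802/479 588719/479]
step 2: y = z − H·x̄ = [-33033/2395]
step 2: S = H·P̄·Hᵀ + R = [163357/2395]
step 2: K = P̄·Hᵀ·S⁻¹ = [-599864/163357; 452765/163357]
step 2: x' = x̄ + K·y = [-11906670/163357, 7796445/163357]
step 2: P' = (I − K·H)·P̄ = [257880313/163357 -172320118/163357; -172320118/163357 115181922/163357]

step 0: x' = [-12, 9], P' = [21 -14; -14 506/53]
step 1: x' = [90006/2395, -57927/2395], P' = [537183/2395 -358906/2395; -358906/2395 240302/2395]
step 2: x' = [-11906670/163357, 7796445/163357], P' = [257880313/163357 -172320118/163357; -172320118/163357 115181922/163357]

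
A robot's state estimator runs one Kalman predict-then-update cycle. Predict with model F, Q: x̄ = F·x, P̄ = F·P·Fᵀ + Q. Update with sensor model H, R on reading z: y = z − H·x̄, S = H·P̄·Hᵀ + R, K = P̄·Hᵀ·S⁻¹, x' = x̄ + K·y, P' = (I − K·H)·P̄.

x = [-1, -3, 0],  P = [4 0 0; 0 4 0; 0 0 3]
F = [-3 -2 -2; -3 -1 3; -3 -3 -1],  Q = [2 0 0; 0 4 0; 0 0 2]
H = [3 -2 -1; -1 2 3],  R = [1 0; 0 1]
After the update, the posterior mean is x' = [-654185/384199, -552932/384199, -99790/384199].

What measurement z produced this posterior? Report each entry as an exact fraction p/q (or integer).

x̄ = F·x = [9, 6, 12]
P̄ = F·P·Fᵀ + Q = [66 26 66; 26 71 39; 66 39 77]
S = H·P̄·Hᵀ + R = [404 -157; -157 1012]
K = P̄·Hᵀ·S⁻¹ = [109848/384199 86896/384199; -67655/384199 77961/384199; 81667/384199 104923/384199]
x' − x̄ = [-4111976/384199, -2858126/384199, -4710178/384199] = K·y
y = (KᵀK)⁻¹·Kᵀ·(x' − x̄) = [-5, -41]
z = y + H·x̄ = [-5, -41] + [3, 39] = [-2, -2]

z = [-2, -2]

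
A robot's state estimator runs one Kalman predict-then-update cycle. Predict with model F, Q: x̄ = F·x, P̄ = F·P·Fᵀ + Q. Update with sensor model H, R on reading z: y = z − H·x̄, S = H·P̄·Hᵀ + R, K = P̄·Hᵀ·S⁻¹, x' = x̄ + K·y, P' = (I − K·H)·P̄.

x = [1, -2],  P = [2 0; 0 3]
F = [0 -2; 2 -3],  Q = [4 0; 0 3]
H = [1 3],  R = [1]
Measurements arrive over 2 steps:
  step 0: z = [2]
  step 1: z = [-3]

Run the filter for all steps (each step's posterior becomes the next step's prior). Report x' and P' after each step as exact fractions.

step 0: x̄ = F·x = [4, 8]
step 0: P̄ = F·P·Fᵀ + Q = [16 18; 18 38]
step 0: y = z − H·x̄ = [-26]
step 0: S = H·P̄·Hᵀ + R = [467]
step 0: K = P̄·Hᵀ·S⁻¹ = [70/467; 132/467]
step 0: x' = x̄ + K·y = [48/467, 304/467]
step 0: P' = (I − K·H)·P̄ = [2572/467 -834/467; -834/467 322/467]
step 1: x̄ = F·x = [-608/467, -816/467]
step 1: P̄ = F·P·Fᵀ + Q = [3156/467 5268/467; 5268/467 24595/467]
step 1: y = z − H·x̄ = [1655/467]
step 1: S = H·P̄·Hᵀ + R = [256586/467]
step 1: K = P̄·Hᵀ·S⁻¹ = [9480/128293; 79053/256586]
step 1: x' = x̄ + K·y = [-133432/128293, -168183/256586]
step 1: P' = (I − K·H)·P̄ = [482124/128293 -157548/128293; -157548/128293 131383/256586]

step 0: x' = [48/467, 304/467], P' = [2572/467 -834/467; -834/467 322/467]
step 1: x' = [-133432/128293, -168183/256586], P' = [482124/128293 -157548/128293; -157548/128293 131383/256586]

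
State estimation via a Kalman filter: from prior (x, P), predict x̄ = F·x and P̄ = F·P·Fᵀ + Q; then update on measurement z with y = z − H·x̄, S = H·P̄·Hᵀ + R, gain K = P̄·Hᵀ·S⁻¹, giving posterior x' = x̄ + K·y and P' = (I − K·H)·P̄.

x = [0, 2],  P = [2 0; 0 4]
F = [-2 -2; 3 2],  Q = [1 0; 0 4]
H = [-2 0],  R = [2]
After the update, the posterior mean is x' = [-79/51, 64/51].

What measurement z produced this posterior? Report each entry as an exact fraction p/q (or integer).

x̄ = F·x = [-4, 4]
P̄ = F·P·Fᵀ + Q = [25 -28; -28 38]
S = H·P̄·Hᵀ + R = [102]
K = P̄·Hᵀ·S⁻¹ = [-25/51; 28/51]
x' − x̄ = [125/51, -140/51] = K·y
y = (KᵀK)⁻¹·Kᵀ·(x' − x̄) = [-5]
z = y + H·x̄ = [-5] + [8] = [3]

z = [3]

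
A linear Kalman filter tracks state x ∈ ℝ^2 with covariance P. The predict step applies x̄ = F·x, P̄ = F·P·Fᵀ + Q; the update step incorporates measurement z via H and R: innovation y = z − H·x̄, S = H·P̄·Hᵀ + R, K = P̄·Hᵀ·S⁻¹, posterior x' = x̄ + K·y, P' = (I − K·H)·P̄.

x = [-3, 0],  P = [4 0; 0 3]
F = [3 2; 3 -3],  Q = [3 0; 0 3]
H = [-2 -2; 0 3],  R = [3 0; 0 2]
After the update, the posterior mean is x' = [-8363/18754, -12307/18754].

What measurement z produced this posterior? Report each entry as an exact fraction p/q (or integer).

x̄ = F·x = [-9, -9]
P̄ = F·P·Fᵀ + Q = [51 18; 18 66]
S = H·P̄·Hᵀ + R = [615 -504; -504 596]
K = P̄·Hᵀ·S⁻¹ = [-4586/9377 -6057/18754; -28/9377 6183/18754]
x' − x̄ = [160423/18754, 156479/18754] = K·y
y = (KᵀK)⁻¹·Kᵀ·(x' − x̄) = [-34, 25]
z = y + H·x̄ = [-34, 25] + [36, -27] = [2, -2]

z = [2, -2]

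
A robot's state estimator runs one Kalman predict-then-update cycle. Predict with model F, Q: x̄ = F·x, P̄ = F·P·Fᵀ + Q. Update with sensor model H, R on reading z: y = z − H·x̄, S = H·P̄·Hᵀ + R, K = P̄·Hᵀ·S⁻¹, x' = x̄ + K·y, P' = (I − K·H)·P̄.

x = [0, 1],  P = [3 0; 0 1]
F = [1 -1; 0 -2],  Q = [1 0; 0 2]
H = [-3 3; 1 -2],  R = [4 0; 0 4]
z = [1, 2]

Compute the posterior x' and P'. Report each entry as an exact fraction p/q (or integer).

x' = [-562/293, -509/293]
P' = [716/293 588/293; 588/293 568/293]

x̄ = F·x = [-1, -2]
P̄ = F·P·Fᵀ + Q = [5 2; 2 6]
y = z − H·x̄ = [4, -1]
S = H·P̄·Hᵀ + R = [67 -33; -33 25]
K = P̄·Hᵀ·S⁻¹ = [-96/293 -115/293; -15/293 -137/293]
x' = x̄ + K·y = [-562/293, -509/293]
P' = (I − K·H)·P̄ = [716/293 588/293; 588/293 568/293]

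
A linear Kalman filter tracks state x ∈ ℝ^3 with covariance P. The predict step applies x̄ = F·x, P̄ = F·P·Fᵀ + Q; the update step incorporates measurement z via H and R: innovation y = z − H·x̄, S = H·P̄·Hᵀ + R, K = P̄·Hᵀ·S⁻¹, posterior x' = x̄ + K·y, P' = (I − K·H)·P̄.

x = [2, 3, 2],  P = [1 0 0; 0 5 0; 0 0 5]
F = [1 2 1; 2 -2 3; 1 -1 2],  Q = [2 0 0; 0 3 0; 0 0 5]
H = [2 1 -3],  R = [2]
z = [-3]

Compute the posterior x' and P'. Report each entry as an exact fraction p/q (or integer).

x̄ = F·x = [10, 4, 3]
P̄ = F·P·Fᵀ + Q = [28 -3 1; -3 72 42; 1 42 31]
y = z − H·x̄ = [-18]
S = H·P̄·Hᵀ + R = [189]
K = P̄·Hᵀ·S⁻¹ = [50/189; -20/63; -7/27]
x' = x̄ + K·y = [110/21, 68/7, 23/3]
P' = (I − K·H)·P̄ = [2792/189 811/63 377/27; 811/63 1112/21 238/9; 377/27 238/9 494/27]

x' = [110/21, 68/7, 23/3]
P' = [2792/189 811/63 377/27; 811/63 1112/21 238/9; 377/27 238/9 494/27]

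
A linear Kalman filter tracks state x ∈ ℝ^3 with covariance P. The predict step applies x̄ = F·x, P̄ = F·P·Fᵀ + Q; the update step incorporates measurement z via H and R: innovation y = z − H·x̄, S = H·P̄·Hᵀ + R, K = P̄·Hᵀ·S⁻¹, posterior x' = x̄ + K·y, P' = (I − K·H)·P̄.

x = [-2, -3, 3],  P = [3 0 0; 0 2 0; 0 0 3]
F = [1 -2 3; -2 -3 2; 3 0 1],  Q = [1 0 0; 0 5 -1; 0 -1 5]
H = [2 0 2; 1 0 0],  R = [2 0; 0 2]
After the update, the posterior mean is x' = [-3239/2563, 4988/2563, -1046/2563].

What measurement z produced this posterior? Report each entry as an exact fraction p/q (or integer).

z = [-3, -3]

x̄ = F·x = [13, 19, -3]
P̄ = F·P·Fᵀ + Q = [39 24 18; 24 47 -13; 18 -13 35]
S = H·P̄·Hᵀ + R = [442 114; 114 41]
K = P̄·Hᵀ·S⁻¹ = [114/2563 2121/2563; -917/2563 4050/2563; 1147/2563 -2064/2563]
x' − x̄ = [-36558/2563, -43709/2563, 6643/2563] = K·y
y = (KᵀK)⁻¹·Kᵀ·(x' − x̄) = [-23, -16]
z = y + H·x̄ = [-23, -16] + [20, 13] = [-3, -3]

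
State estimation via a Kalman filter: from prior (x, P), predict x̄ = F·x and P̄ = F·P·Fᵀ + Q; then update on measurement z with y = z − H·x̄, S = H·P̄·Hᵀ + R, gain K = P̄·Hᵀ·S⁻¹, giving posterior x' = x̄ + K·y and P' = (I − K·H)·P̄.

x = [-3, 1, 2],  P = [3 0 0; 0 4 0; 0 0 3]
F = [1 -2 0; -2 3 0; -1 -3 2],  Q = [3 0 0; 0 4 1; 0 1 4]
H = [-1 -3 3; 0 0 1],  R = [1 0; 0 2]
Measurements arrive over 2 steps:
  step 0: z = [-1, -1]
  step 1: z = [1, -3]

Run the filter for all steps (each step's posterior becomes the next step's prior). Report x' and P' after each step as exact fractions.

step 0: x̄ = F·x = [-5, 9, 4]
step 0: P̄ = F·P·Fᵀ + Q = [22 -30 21; -30 52 -29; 21 -29 55]
step 0: y = z − H·x̄ = [9, -5]
step 0: S = H·P̄·Hᵀ + R = [1202 231; 231 57]
step 0: K = P̄·Hᵀ·S⁻¹ = [872/5051 -1673/5051; -1814/5051 14345/15153; 154/5051 12749/15153]
step 0: x' = x̄ + K·y = [-9042/5051, 15674/15153, 1025/15153]
step 0: P' = (I − K·H)·P̄ = [32023/5051 -14311/5051 -3346/5051; -14311/5051 44815/15153 28690/15153; -3346/5051 28690/15153 25498/15153]
step 1: x̄ = F·x = [-58474/15153, 33758/5051, -17846/15153]
step 1: P̄ = F·P·Fᵀ + Q = [492520/15153 -253853/5051 80918/15153; -253853/5051 454473/5051 -37517/5051; 80918/15153 -37517/5051 100282/15153]
step 1: y = z − H·x̄ = [314039/15153, -27613/15153]
step 1: S = H·P̄·Hᵀ + R = [10652038/15153 557581/15153; 557581/15153 130588/15153]
step 1: K = P̄·Hᵀ·S⁻¹ = [14559270/71281711 -17995519/71281711; -27454969/71281711 55790281/71281711; 1115162/71281711 49977635/71281711]
step 1: x' = x̄ + K·y = [59457671/71281711, -194250910/71281711, -151911931/71281711]
step 1: P' = (I − K·H)·P̄ = [457797864/71281711 -193443416/71281711 -35991038/71281711; -193443416/71281711 185213357/71281711 111580562/71281711; -35991038/71281711 111580562/71281711 99955270/71281711]

step 0: x' = [-9042/5051, 15674/15153, 1025/15153], P' = [32023/5051 -14311/5051 -3346/5051; -14311/5051 44815/15153 28690/15153; -3346/5051 28690/15153 25498/15153]
step 1: x' = [59457671/71281711, -194250910/71281711, -151911931/71281711], P' = [457797864/71281711 -193443416/71281711 -35991038/71281711; -193443416/71281711 185213357/71281711 111580562/71281711; -35991038/71281711 111580562/71281711 99955270/71281711]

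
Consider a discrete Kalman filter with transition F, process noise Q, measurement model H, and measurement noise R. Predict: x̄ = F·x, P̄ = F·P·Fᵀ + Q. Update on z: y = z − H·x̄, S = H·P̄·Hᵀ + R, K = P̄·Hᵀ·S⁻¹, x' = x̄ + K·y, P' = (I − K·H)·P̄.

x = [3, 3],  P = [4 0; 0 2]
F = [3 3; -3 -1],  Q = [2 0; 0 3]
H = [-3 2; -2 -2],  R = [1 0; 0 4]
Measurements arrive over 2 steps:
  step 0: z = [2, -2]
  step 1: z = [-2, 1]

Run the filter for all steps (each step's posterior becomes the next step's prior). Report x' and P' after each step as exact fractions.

step 0: x̄ = F·x = [18, -12]
step 0: P̄ = F·P·Fᵀ + Q = [56 -42; -42 41]
step 0: y = z − H·x̄ = [80, 10]
step 0: S = H·P̄·Hᵀ + R = [1173 88; 88 56]
step 0: K = P̄·Hᵀ·S⁻¹ = [-1456/7243 -2667/14486; 1434/7243 -7979/28972]
step 0: x' = x̄ + K·y = [559/7243, 15713/14486]
step 0: P' = (I − K·H)·P̄ = [1358/7243 1309/7243; 1309/7243 5361/14486]
step 1: x̄ = F·x = [50493/14486, -19067/14486]
step 1: P̄ = F·P·Fᵀ + Q = [148789/14486 -71943/14486; -71943/14486 88971/14486]
step 1: y = z − H·x̄ = [160641/14486, 38669/7243]
step 1: S = H·P̄·Hᵀ + R = [2572787/14486 196482/7243; 196482/7243 216720/7243]
step 1: K = P̄·Hᵀ·S⁻¹ = [-562163/2763381 -1410574/8290143; 176472/921127 -929467/3684508]
step 1: x' = x̄ + K·y = [2663533/8290143, -1984059/3684508]
step 1: P' = (I − K·H)·P̄ = [1465757/8290143 150599/921127; 150599/921127 628269/1842254]

step 0: x' = [559/7243, 15713/14486], P' = [1358/7243 1309/7243; 1309/7243 5361/14486]
step 1: x' = [2663533/8290143, -1984059/3684508], P' = [1465757/8290143 150599/921127; 150599/921127 628269/1842254]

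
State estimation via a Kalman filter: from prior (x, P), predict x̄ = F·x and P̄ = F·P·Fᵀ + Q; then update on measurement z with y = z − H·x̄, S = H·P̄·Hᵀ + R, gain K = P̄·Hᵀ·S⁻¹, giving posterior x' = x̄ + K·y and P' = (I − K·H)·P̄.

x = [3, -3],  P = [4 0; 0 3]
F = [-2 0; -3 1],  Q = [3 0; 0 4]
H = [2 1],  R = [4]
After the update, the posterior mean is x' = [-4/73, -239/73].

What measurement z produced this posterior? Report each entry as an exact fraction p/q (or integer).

x̄ = F·x = [-6, -12]
P̄ = F·P·Fᵀ + Q = [19 24; 24 43]
S = H·P̄·Hᵀ + R = [219]
K = P̄·Hᵀ·S⁻¹ = [62/219; 91/219]
x' − x̄ = [434/73, 637/73] = K·y
y = (KᵀK)⁻¹·Kᵀ·(x' − x̄) = [21]
z = y + H·x̄ = [21] + [-24] = [-3]

z = [-3]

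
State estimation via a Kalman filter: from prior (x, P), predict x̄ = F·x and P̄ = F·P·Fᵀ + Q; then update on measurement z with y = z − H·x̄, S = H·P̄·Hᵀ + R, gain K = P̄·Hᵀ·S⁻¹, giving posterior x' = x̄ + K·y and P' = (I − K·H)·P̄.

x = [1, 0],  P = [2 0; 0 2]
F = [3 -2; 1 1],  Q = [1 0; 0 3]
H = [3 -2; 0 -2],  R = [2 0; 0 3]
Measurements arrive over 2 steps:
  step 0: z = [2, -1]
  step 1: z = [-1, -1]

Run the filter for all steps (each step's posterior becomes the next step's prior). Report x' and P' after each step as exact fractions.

step 0: x' = [7906/7463, 4225/7463], P' = [3862/7463 3342/7463; 3342/7463 5037/7463]
step 1: x' = [1808341/5195237, 4356463/5195237], P' = [2336150/5195237 2011428/5195237; 2011428/5195237 3201288/5195237]

step 0: x̄ = F·x = [3, 1]
step 0: P̄ = F·P·Fᵀ + Q = [27 2; 2 7]
step 0: y = z − H·x̄ = [-5, 1]
step 0: S = H·P̄·Hᵀ + R = [249 16; 16 31]
step 0: K = P̄·Hᵀ·S⁻¹ = [2451/7463 -2228/7463; -24/7463 -3358/7463]
step 0: x' = x̄ + K·y = [7906/7463, 4225/7463]
step 0: P' = (I − K·H)·P̄ = [3862/7463 3342/7463; 3342/7463 5037/7463]
step 1: x̄ = F·x = [15268/7463, 12131/7463]
step 1: P̄ = F·P·Fᵀ + Q = [22265/7463 4854/7463; 4854/7463 37972/7463]
step 1: y = z − H·x̄ = [-29005/7463, 16799/7463]
step 1: S = H·P̄·Hᵀ + R = [308951/7463 122764/7463; 122764/7463 174277/7463]
step 1: K = P̄·Hᵀ·S⁻¹ = [1492797/5195237 -1340952/5195237; -184146/5195237 -2134192/5195237]
step 1: x' = x̄ + K·y = [1808341/5195237, 4356463/5195237]
step 1: P' = (I − K·H)·P̄ = [2336150/5195237 2011428/5195237; 2011428/5195237 3201288/5195237]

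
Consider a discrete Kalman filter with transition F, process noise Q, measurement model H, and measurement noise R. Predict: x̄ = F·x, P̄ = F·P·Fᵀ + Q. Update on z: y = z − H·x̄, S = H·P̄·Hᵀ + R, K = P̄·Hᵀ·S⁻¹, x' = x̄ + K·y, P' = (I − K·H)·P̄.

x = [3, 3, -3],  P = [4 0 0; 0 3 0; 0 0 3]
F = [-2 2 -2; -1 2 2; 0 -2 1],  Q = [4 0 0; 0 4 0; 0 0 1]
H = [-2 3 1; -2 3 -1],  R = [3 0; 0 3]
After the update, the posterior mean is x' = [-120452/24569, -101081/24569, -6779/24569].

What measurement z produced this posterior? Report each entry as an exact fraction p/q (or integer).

x̄ = F·x = [6, -3, -9]
P̄ = F·P·Fᵀ + Q = [44 8 -18; 8 32 -6; -18 -6 16]
S = H·P̄·Hᵀ + R = [423 352; 352 351]
K = P̄·Hᵀ·S⁻¹ = [-12590/24569 9406/24569; -4298/24569 10330/24569; 11230/24569 -11122/24569]
x' − x̄ = [-267866/24569, -27374/24569, 214342/24569] = K·y
y = (KᵀK)⁻¹·Kᵀ·(x' − x̄) = [28, 9]
z = y + H·x̄ = [28, 9] + [-30, -12] = [-2, -3]

z = [-2, -3]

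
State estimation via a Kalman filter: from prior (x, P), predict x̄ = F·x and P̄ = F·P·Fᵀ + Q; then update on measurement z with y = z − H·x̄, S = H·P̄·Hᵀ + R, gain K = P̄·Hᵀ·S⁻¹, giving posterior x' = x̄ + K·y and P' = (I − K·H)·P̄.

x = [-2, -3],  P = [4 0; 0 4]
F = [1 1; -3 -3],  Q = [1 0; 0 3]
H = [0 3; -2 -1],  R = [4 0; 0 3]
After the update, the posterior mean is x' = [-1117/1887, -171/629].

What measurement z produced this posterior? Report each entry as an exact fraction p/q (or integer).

x̄ = F·x = [-5, 15]
P̄ = F·P·Fᵀ + Q = [9 -24; -24 75]
S = H·P̄·Hᵀ + R = [679 -81; -81 18]
K = P̄·Hᵀ·S⁻¹ = [-90/629 -586/1887; 207/629 -12/629]
x' − x̄ = [8318/1887, -9606/629] = K·y
y = (KᵀK)⁻¹·Kᵀ·(x' − x̄) = [-46, 7]
z = y + H·x̄ = [-46, 7] + [45, -5] = [-1, 2]

z = [-1, 2]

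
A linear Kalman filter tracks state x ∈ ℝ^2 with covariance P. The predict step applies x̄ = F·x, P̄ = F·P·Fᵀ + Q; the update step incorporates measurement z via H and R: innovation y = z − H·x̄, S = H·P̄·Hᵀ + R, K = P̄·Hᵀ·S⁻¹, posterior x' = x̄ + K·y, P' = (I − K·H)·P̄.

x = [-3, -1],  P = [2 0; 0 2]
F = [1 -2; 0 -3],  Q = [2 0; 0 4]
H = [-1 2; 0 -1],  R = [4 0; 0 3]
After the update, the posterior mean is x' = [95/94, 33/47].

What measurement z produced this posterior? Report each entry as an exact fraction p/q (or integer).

x̄ = F·x = [-1, 3]
P̄ = F·P·Fᵀ + Q = [12 12; 12 22]
S = H·P̄·Hᵀ + R = [56 -32; -32 25]
K = P̄·Hᵀ·S⁻¹ = [-21/94 -36/47; 12/47 -26/47]
x' − x̄ = [189/94, -108/47] = K·y
y = (KᵀK)⁻¹·Kᵀ·(x' − x̄) = [-9, 0]
z = y + H·x̄ = [-9, 0] + [7, -3] = [-2, -3]

z = [-2, -3]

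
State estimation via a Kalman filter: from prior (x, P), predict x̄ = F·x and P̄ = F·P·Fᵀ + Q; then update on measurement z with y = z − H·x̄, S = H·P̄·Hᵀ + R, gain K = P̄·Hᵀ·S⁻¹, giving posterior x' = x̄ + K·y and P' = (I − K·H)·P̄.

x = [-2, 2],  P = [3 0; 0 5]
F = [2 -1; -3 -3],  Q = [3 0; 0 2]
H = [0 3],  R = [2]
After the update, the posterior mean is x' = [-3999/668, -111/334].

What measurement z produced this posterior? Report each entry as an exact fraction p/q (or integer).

z = [-1]

x̄ = F·x = [-6, 0]
P̄ = F·P·Fᵀ + Q = [20 -3; -3 74]
S = H·P̄·Hᵀ + R = [668]
K = P̄·Hᵀ·S⁻¹ = [-9/668; 111/334]
x' − x̄ = [9/668, -111/334] = K·y
y = (KᵀK)⁻¹·Kᵀ·(x' − x̄) = [-1]
z = y + H·x̄ = [-1] + [0] = [-1]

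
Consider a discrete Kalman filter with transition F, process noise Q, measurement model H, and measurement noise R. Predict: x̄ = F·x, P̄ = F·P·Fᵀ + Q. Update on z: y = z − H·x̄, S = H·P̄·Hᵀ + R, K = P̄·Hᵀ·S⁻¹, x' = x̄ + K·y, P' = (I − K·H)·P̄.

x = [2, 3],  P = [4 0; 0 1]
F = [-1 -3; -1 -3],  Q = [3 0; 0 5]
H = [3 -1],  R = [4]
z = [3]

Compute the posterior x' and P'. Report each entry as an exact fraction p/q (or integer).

x̄ = F·x = [-11, -11]
P̄ = F·P·Fᵀ + Q = [16 13; 13 18]
y = z − H·x̄ = [25]
S = H·P̄·Hᵀ + R = [88]
K = P̄·Hᵀ·S⁻¹ = [35/88; 21/88]
x' = x̄ + K·y = [-93/88, -443/88]
P' = (I − K·H)·P̄ = [183/88 409/88; 409/88 1143/88]

x' = [-93/88, -443/88]
P' = [183/88 409/88; 409/88 1143/88]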